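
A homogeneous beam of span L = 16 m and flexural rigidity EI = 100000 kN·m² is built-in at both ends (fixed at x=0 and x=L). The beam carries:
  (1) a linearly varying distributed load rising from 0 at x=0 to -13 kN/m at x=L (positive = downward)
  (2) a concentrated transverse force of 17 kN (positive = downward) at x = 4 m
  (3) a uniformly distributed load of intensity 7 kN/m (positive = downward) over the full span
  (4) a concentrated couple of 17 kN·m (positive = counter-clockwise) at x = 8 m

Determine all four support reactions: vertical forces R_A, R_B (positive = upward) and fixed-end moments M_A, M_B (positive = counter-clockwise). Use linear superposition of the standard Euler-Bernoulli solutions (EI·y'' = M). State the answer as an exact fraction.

Load 1 — triangular load w₀=-13 kN/m (0→w₀ over full span):
  R_A = 3w₀L/20 = 3·(-13)·16/20 = -156/5 kN
  M_A = w₀L²/30 = (-13)·16²/30 = -1664/15 kN·m
  R_B = 7w₀L/20 = 7·(-13)·16/20 = -364/5 kN
  M_B = -w₀L²/20 = -(-13)·16²/20 = 832/5 kN·m
Load 2 — point force P=17 kN at a=4 m (b=L-a=12):
  R_A = Pb²(3a+b)/L³ = 17·12²·(3·4+12)/16³ = 459/32 kN
  M_A = Pab²/L² = 17·4·12²/16² = 153/4 kN·m
  R_B = Pa²(a+3b)/L³ = 17·4²·(4+3·12)/16³ = 85/32 kN
  M_B = -Pa²b/L² = -17·4²·12/16² = -51/4 kN·m
Load 3 — uniform load w=7 kN/m over full span:
  R_A = wL/2 = 7·16/2 = 56 kN
  M_A = wL²/12 = 7·16²/12 = 448/3 kN·m
  R_B = wL/2 = 7·16/2 = 56 kN
  M_B = -wL²/12 = -7·16²/12 = -448/3 kN·m
Load 4 — applied couple M₀=17 kN·m at a=8 m (b=L-a=8):
  R_A = 6M₀ab/L³ = 6·17·8·8/16³ = 51/32 kN
  M_A = M₀b(2a-b)/L² = 17·8·(2·8-8)/16² = 17/4 kN·m
  R_B = -6M₀ab/L³ = -6·17·8·8/16³ = -51/32 kN
  M_B = M₀a(2b-a)/L² = 17·8·(2·8-8)/16² = 17/4 kN·m
Superposition: R_A = 3259/80 kN, M_A = 809/10 kN·m, R_B = -1259/80 kN, M_B = 257/30 kN·m

R_A = 3259/80 kN, M_A = 809/10 kN·m, R_B = -1259/80 kN, M_B = 257/30 kN·m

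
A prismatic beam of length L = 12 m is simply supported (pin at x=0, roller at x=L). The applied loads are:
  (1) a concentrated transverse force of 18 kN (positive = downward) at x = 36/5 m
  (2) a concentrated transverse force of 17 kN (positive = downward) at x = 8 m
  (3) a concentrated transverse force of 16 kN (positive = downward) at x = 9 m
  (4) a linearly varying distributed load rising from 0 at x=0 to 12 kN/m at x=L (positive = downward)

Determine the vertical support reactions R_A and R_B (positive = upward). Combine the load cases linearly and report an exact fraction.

R_A = 613/15 kN, R_B = 1232/15 kN

Load 1 — point force P=18 kN at a=36/5 m (b=L-a=24/5):
  R_A = Pb/L = 18·(24/5)/12 = 36/5 kN
  R_B = Pa/L = 18·(36/5)/12 = 54/5 kN
Load 2 — point force P=17 kN at a=8 m (b=L-a=4):
  R_A = Pb/L = 17·4/12 = 17/3 kN
  R_B = Pa/L = 17·8/12 = 34/3 kN
Load 3 — point force P=16 kN at a=9 m (b=L-a=3):
  R_A = Pb/L = 16·3/12 = 4 kN
  R_B = Pa/L = 16·9/12 = 12 kN
Load 4 — triangular load w₀=12 kN/m (0→w₀ over full span):
  R_A = w₀L/6 = 12·12/6 = 24 kN
  R_B = w₀L/3 = 12·12/3 = 48 kN
Superposition: R_A = 613/15 kN, R_B = 1232/15 kN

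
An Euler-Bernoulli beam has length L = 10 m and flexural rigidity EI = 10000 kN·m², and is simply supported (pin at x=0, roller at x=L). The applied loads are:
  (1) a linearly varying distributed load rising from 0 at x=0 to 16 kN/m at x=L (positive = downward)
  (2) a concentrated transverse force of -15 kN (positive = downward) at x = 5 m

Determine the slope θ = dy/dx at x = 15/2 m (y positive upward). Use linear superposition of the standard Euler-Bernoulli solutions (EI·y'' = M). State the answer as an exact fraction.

Load 1 — triangular load w₀=16 kN/m (0→w₀ over full span):
  θ_1 = -w₀(7L⁴-30L²x²+15x⁴)/(360LEI) = -16·(7·10⁴-30·10²·(15/2)²+15·(15/2)⁴)/(360·10·10000) = 1313/57600 rad
Load 2 — point force P=-15 kN at a=5 m (b=L-a=5):
  θ_2 = -Pa(2L²-6Lx+3x²+a²)/(6LEI)  [x>a] = -(-15)·5·(2·10²-6·10·(15/2)+3·(15/2)²+5²)/(6·10·10000) = -9/1280 rad
Superposition: θ = Σ θ_i = 227/14400 rad ≈ 0.015764 rad

θ(15/2) = 227/14400 rad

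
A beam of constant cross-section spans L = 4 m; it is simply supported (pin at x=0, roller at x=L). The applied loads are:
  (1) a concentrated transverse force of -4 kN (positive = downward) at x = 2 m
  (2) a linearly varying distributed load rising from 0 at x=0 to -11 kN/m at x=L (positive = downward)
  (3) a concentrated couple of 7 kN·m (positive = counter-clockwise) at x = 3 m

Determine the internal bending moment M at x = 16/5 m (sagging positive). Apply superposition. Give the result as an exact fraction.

Load 1 — point force P=-4 kN at a=2 m (b=L-a=2):
  M_1 = Pa(L-x)/L  [x>a] = (-4)·2·(4-(16/5))/4 = -8/5 kN·m
Load 2 — triangular load w₀=-11 kN/m (0→w₀ over full span):
  M_2 = w₀Lx/6 - w₀x³/(6L) = (-11)·4·(16/5)/6 - (-11)·(16/5)³/(6·4) = -1056/125 kN·m
Load 3 — applied couple M₀=7 kN·m at a=3 m (b=L-a=1):
  M_3 = M₀x/L - M₀  [x>a] = 7·(16/5)/4 - 7 = -7/5 kN·m
Superposition: M = Σ M_i = -1431/125 kN·m ≈ -11.448000 kN·m

M(16/5) = -1431/125 kN·m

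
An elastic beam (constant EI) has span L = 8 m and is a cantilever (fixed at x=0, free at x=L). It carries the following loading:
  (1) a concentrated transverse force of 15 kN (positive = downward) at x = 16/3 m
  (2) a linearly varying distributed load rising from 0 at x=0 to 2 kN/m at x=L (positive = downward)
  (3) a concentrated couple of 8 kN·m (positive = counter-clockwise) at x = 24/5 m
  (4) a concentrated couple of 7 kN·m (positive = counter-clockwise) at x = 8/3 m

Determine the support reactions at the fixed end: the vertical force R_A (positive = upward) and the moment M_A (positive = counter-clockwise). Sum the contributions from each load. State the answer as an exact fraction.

Load 1 — point force P=15 kN at a=16/3 m (b=L-a=8/3):
  R_A = P = 15 kN
  M_A = Pa = 15·(16/3) = 80 kN·m
Load 2 — triangular load w₀=2 kN/m (0→w₀ over full span):
  R_A = w₀L/2 = 2·8/2 = 8 kN
  M_A = w₀L²/3 = 2·8²/3 = 128/3 kN·m
Load 3 — applied couple M₀=8 kN·m at a=24/5 m (b=L-a=16/5):
  R_A = 0 kN
  M_A = -M₀ = -8 kN·m
Load 4 — applied couple M₀=7 kN·m at a=8/3 m (b=L-a=16/3):
  R_A = 0 kN
  M_A = -M₀ = -7 kN·m
Superposition: R_A = 23 kN, M_A = 323/3 kN·m

R_A = 23 kN, M_A = 323/3 kN·m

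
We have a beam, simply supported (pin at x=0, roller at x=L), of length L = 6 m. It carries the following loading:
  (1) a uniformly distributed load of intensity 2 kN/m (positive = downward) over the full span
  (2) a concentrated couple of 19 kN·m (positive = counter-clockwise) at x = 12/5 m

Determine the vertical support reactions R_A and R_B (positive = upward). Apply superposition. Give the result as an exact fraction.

R_A = 55/6 kN, R_B = 17/6 kN

Load 1 — uniform load w=2 kN/m over full span:
  R_A = wL/2 = 2·6/2 = 6 kN
  R_B = wL/2 = 2·6/2 = 6 kN
Load 2 — applied couple M₀=19 kN·m at a=12/5 m (b=L-a=18/5):
  R_A = M₀/L = 19/6 kN
  R_B = -M₀/L = -19/6 kN
Superposition: R_A = 55/6 kN, R_B = 17/6 kN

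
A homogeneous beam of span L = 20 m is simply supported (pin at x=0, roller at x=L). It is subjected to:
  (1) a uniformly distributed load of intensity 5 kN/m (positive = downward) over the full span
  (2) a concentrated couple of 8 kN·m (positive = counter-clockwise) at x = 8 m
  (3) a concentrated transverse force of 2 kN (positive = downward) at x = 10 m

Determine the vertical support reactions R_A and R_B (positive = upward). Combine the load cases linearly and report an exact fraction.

R_A = 257/5 kN, R_B = 253/5 kN

Load 1 — uniform load w=5 kN/m over full span:
  R_A = wL/2 = 5·20/2 = 50 kN
  R_B = wL/2 = 5·20/2 = 50 kN
Load 2 — applied couple M₀=8 kN·m at a=8 m (b=L-a=12):
  R_A = M₀/L = 8/20 = 2/5 kN
  R_B = -M₀/L = -8/20 = -2/5 kN
Load 3 — point force P=2 kN at a=10 m (b=L-a=10):
  R_A = Pb/L = 2·10/20 = 1 kN
  R_B = Pa/L = 2·10/20 = 1 kN
Superposition: R_A = 257/5 kN, R_B = 253/5 kN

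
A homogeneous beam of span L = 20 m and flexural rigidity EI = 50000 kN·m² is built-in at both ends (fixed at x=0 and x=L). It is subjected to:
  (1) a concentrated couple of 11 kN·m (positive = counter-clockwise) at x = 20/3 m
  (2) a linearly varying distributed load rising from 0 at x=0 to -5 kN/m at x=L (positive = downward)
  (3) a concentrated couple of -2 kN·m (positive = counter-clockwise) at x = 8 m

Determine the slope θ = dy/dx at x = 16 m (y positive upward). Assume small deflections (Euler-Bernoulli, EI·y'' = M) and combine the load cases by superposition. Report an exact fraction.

Load 1 — applied couple M₀=11 kN·m at a=20/3 m (b=L-a=40/3):
  θ_1 = (R_Ax²/2 - M_Ax - M₀(x-a))/EI  [x>a] with R_A=11/15, M_A=0 = ((11/15)·16²/2 - 0·16 - 11·(16-(20/3)))/50000 = -11/62500 rad
Load 2 — triangular load w₀=-5 kN/m (0→w₀ over full span):
  θ_2 = -w₀(2x(L-x)(L-2x)(x+2L)+x²(L-x)²)/(120LEI) = -(-5)·(2·16·(20-16)·(20-2·16)·(16+2·20)+16²·(20-16)²)/(120·20·50000) = -32/9375 rad
Load 3 — applied couple M₀=-2 kN·m at a=8 m (b=L-a=12):
  θ_3 = (R_Ax²/2 - M_Ax - M₀(x-a))/EI  [x>a] with R_A=-18/125, M_A=-6/25 = ((-18/125)·16²/2 - (-6/25)·16 - (-2)·(16-8))/50000 = 11/390625 rad
Superposition: θ = Σ θ_i = -16693/4687500 rad ≈ -0.003561 rad

θ(16) = -16693/4687500 rad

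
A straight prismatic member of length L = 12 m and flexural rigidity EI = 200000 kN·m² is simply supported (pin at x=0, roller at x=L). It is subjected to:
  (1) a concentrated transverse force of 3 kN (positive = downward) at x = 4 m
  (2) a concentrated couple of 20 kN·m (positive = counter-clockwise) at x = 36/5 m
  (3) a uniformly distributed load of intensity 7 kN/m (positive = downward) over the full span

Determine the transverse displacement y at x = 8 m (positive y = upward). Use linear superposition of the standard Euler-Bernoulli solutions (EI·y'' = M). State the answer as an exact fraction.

y(8) = -1229/140625 m

Load 1 — point force P=3 kN at a=4 m (b=L-a=8):
  y_1 = -Pa(L-x)(2Lx-a²-x²)/(6LEI)  [x>a] = -3·4·(12-8)·(2·12·8-4²-8²)/(6·12·200000) = -7/18750 m
Load 2 — applied couple M₀=20 kN·m at a=36/5 m (b=L-a=24/5):
  y_2 = (M₀x³/(6L)-M₀(x-a)²/2+C₁x)/EI  [x>a] with C₁=M₀(3b²-L²)/(6L)=-104/5 = (20·8³/(6·12)-20·(8-(36/5))²/2+(-104/5)·8)/200000 = -43/281250 m
Load 3 — uniform load w=7 kN/m over full span:
  y_3 = -wx(L³-2Lx²+x³)/(24EI) = -7·8·(12³-2·12·8²+8³)/(24·200000) = -77/9375 m
Superposition: y = Σ y_i = -1229/140625 m ≈ -0.008740 m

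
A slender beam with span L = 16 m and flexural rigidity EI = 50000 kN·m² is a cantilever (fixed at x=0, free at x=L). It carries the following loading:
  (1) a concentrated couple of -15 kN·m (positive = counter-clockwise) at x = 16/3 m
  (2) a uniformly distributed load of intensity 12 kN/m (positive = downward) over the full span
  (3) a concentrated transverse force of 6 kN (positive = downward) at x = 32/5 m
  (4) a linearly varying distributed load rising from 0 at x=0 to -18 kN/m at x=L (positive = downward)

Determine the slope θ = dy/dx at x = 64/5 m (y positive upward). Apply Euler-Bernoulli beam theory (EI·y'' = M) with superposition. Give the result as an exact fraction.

Load 1 — applied couple M₀=-15 kN·m at a=16/3 m (b=L-a=32/3):
  θ_1 = M₀a/EI  [x>a] = (-15)·(16/3)/50000 = -1/625 rad
Load 2 — uniform load w=12 kN/m over full span:
  θ_2 = -wx(x²-3Lx+3L²)/(6EI) = -12·(64/5)·((64/5)²-3·16·(64/5)+3·16²)/(6·50000) = -63488/390625 rad
Load 3 — point force P=6 kN at a=32/5 m (b=L-a=48/5):
  θ_3 = -Pa²/(2EI)  [x>a] = -6·(32/5)²/(2·50000) = -192/78125 rad
Load 4 — triangular load w₀=-18 kN/m (0→w₀ over full span):
  θ_4 = (w₀Lx²/4-w₀L²x/3-w₀x⁴/(24L))/EI = ((-18)·16·(64/5)²/4-(-18)·16²·(64/5)/3-(-18)·(64/5)⁴/(24·16))/50000 = 356352/1953125 rad
Superposition: θ = Σ θ_i = 30987/1953125 rad ≈ 0.015865 rad

θ(64/5) = 30987/1953125 rad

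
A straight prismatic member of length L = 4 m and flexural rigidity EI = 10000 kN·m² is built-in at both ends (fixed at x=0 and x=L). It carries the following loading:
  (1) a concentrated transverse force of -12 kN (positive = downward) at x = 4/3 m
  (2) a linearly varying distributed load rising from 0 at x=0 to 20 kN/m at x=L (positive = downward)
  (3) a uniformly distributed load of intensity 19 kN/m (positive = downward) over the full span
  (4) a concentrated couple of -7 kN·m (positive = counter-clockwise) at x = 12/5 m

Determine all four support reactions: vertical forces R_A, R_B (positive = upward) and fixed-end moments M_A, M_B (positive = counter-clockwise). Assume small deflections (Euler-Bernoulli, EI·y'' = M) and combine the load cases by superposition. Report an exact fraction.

Load 1 — point force P=-12 kN at a=4/3 m (b=L-a=8/3):
  R_A = Pb²(3a+b)/L³ = (-12)·(8/3)²·(3·(4/3)+(8/3))/4³ = -80/9 kN
  M_A = Pab²/L² = (-12)·(4/3)·(8/3)²/4² = -64/9 kN·m
  R_B = Pa²(a+3b)/L³ = (-12)·(4/3)²·((4/3)+3·(8/3))/4³ = -28/9 kN
  M_B = -Pa²b/L² = -(-12)·(4/3)²·(8/3)/4² = 32/9 kN·m
Load 2 — triangular load w₀=20 kN/m (0→w₀ over full span):
  R_A = 3w₀L/20 = 3·20·4/20 = 12 kN
  M_A = w₀L²/30 = 20·4²/30 = 32/3 kN·m
  R_B = 7w₀L/20 = 7·20·4/20 = 28 kN
  M_B = -w₀L²/20 = -20·4²/20 = -16 kN·m
Load 3 — uniform load w=19 kN/m over full span:
  R_A = wL/2 = 19·4/2 = 38 kN
  M_A = wL²/12 = 19·4²/12 = 76/3 kN·m
  R_B = wL/2 = 19·4/2 = 38 kN
  M_B = -wL²/12 = -19·4²/12 = -76/3 kN·m
Load 4 — applied couple M₀=-7 kN·m at a=12/5 m (b=L-a=8/5):
  R_A = 6M₀ab/L³ = 6·(-7)·(12/5)·(8/5)/4³ = -63/25 kN
  M_A = M₀b(2a-b)/L² = (-7)·(8/5)·(2·(12/5)-(8/5))/4² = -56/25 kN·m
  R_B = -6M₀ab/L³ = -6·(-7)·(12/5)·(8/5)/4³ = 63/25 kN
  M_B = M₀a(2b-a)/L² = (-7)·(12/5)·(2·(8/5)-(12/5))/4² = -21/25 kN·m
Superposition: R_A = 8683/225 kN, M_A = 5996/225 kN·m, R_B = 14717/225 kN, M_B = -8689/225 kN·m

R_A = 8683/225 kN, M_A = 5996/225 kN·m, R_B = 14717/225 kN, M_B = -8689/225 kN·m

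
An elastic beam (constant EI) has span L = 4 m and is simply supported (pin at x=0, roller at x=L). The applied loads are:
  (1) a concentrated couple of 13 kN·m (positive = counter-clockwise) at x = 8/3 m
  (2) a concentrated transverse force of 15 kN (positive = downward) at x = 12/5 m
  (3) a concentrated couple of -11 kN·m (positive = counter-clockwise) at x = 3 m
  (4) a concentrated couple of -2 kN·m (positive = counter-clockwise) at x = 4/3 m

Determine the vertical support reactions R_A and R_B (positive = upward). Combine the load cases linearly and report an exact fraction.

R_A = 6 kN, R_B = 9 kN

Load 1 — applied couple M₀=13 kN·m at a=8/3 m (b=L-a=4/3):
  R_A = M₀/L = 13/4 kN
  R_B = -M₀/L = -13/4 kN
Load 2 — point force P=15 kN at a=12/5 m (b=L-a=8/5):
  R_A = Pb/L = 15·(8/5)/4 = 6 kN
  R_B = Pa/L = 15·(12/5)/4 = 9 kN
Load 3 — applied couple M₀=-11 kN·m at a=3 m (b=L-a=1):
  R_A = M₀/L = (-11)/4 = -11/4 kN
  R_B = -M₀/L = -(-11)/4 = 11/4 kN
Load 4 — applied couple M₀=-2 kN·m at a=4/3 m (b=L-a=8/3):
  R_A = M₀/L = (-2)/4 = -1/2 kN
  R_B = -M₀/L = -(-2)/4 = 1/2 kN
Superposition: R_A = 6 kN, R_B = 9 kN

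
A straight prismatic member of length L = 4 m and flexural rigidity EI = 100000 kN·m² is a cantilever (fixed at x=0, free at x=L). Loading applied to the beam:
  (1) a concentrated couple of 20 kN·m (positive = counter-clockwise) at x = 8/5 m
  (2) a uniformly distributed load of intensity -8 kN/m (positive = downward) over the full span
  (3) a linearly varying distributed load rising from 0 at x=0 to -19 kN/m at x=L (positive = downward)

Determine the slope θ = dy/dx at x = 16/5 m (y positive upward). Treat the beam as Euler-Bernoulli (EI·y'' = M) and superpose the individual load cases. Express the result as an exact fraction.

θ(16/5) = 5217/1953125 rad

Load 1 — applied couple M₀=20 kN·m at a=8/5 m (b=L-a=12/5):
  θ_1 = M₀a/EI  [x>a] = 20·(8/5)/100000 = 1/3125 rad
Load 2 — uniform load w=-8 kN/m over full span:
  θ_2 = -wx(x²-3Lx+3L²)/(6EI) = -(-8)·(16/5)·((16/5)²-3·4·(16/5)+3·4²)/(6·100000) = 992/1171875 rad
Load 3 — triangular load w₀=-19 kN/m (0→w₀ over full span):
  θ_3 = (w₀Lx²/4-w₀L²x/3-w₀x⁴/(24L))/EI = ((-19)·4·(16/5)²/4-(-19)·4²·(16/5)/3-(-19)·(16/5)⁴/(24·4))/100000 = 8816/5859375 rad
Superposition: θ = Σ θ_i = 5217/1953125 rad ≈ 0.002671 rad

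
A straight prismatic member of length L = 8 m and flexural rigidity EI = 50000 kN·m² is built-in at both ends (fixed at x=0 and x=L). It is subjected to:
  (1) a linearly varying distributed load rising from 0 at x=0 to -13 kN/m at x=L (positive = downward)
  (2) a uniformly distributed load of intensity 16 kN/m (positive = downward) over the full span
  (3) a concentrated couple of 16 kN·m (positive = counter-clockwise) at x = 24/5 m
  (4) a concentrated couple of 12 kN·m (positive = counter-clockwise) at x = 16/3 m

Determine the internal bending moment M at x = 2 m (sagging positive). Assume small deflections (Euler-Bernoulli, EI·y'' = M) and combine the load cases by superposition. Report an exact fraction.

M(2) = 1501/150 kN·m

Load 1 — triangular load w₀=-13 kN/m (0→w₀ over full span):
  M_1 = 3w₀Lx/20 - w₀L²/30 - w₀x³/(6L) = 3·(-13)·8·2/20 - (-13)·8²/30 - (-13)·2³/(6·8) = -13/10 kN·m
Load 2 — uniform load w=16 kN/m over full span:
  M_2 = wLx/2 - wL²/12 - wx²/2 = 16·8·2/2 - 16·8²/12 - 16·2²/2 = 32/3 kN·m
Load 3 — applied couple M₀=16 kN·m at a=24/5 m (b=L-a=16/5):
  M_3 = R_Ax - M_A  [x≤a] with R_A=72/25, M_A=128/25 = (72/25)·2 - (128/25) = 16/25 kN·m
Load 4 — applied couple M₀=12 kN·m at a=16/3 m (b=L-a=8/3):
  M_4 = R_Ax - M_A  [x≤a] with R_A=2, M_A=4 = 2·2 - 4 = 0 kN·m
Superposition: M = Σ M_i = 1501/150 kN·m ≈ 10.006667 kN·m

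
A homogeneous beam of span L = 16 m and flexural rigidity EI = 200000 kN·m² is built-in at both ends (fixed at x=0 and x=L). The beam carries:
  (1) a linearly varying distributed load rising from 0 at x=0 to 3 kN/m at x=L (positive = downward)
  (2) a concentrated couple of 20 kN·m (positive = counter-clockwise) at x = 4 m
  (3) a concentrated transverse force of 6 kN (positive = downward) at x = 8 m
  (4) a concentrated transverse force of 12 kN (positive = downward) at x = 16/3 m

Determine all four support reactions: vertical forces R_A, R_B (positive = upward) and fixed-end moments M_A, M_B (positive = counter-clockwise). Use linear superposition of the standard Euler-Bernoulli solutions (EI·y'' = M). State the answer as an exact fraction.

Load 1 — triangular load w₀=3 kN/m (0→w₀ over full span):
  R_A = 3w₀L/20 = 3·3·16/20 = 36/5 kN
  M_A = w₀L²/30 = 3·16²/30 = 128/5 kN·m
  R_B = 7w₀L/20 = 7·3·16/20 = 84/5 kN
  M_B = -w₀L²/20 = -3·16²/20 = -192/5 kN·m
Load 2 — applied couple M₀=20 kN·m at a=4 m (b=L-a=12):
  R_A = 6M₀ab/L³ = 6·20·4·12/16³ = 45/32 kN
  M_A = M₀b(2a-b)/L² = 20·12·(2·4-12)/16² = -15/4 kN·m
  R_B = -6M₀ab/L³ = -6·20·4·12/16³ = -45/32 kN
  M_B = M₀a(2b-a)/L² = 20·4·(2·12-4)/16² = 25/4 kN·m
Load 3 — point force P=6 kN at a=8 m (b=L-a=8):
  R_A = Pb²(3a+b)/L³ = 6·8²·(3·8+8)/16³ = 3 kN
  M_A = Pab²/L² = 6·8·8²/16² = 12 kN·m
  R_B = Pa²(a+3b)/L³ = 6·8²·(8+3·8)/16³ = 3 kN
  M_B = -Pa²b/L² = -6·8²·8/16² = -12 kN·m
Load 4 — point force P=12 kN at a=16/3 m (b=L-a=32/3):
  R_A = Pb²(3a+b)/L³ = 12·(32/3)²·(3·(16/3)+(32/3))/16³ = 80/9 kN
  M_A = Pab²/L² = 12·(16/3)·(32/3)²/16² = 256/9 kN·m
  R_B = Pa²(a+3b)/L³ = 12·(16/3)²·((16/3)+3·(32/3))/16³ = 28/9 kN
  M_B = -Pa²b/L² = -12·(16/3)²·(32/3)/16² = -128/9 kN·m
Superposition: R_A = 29513/1440 kN, M_A = 11213/180 kN·m, R_B = 30967/1440 kN, M_B = -10507/180 kN·m

R_A = 29513/1440 kN, M_A = 11213/180 kN·m, R_B = 30967/1440 kN, M_B = -10507/180 kN·m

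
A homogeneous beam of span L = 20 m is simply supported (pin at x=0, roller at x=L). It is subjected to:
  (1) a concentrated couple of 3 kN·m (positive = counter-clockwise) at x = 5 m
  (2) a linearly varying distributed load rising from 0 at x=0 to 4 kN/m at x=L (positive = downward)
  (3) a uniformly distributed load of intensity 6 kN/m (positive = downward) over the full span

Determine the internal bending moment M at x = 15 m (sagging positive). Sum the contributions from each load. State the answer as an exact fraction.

M(15) = 1247/4 kN·m

Load 1 — applied couple M₀=3 kN·m at a=5 m (b=L-a=15):
  M_1 = M₀x/L - M₀  [x>a] = 3·15/20 - 3 = -3/4 kN·m
Load 2 — triangular load w₀=4 kN/m (0→w₀ over full span):
  M_2 = w₀Lx/6 - w₀x³/(6L) = 4·20·15/6 - 4·15³/(6·20) = 175/2 kN·m
Load 3 — uniform load w=6 kN/m over full span:
  M_3 = wx(L-x)/2 = 6·15·(20-15)/2 = 225 kN·m
Superposition: M = Σ M_i = 1247/4 kN·m ≈ 311.750000 kN·m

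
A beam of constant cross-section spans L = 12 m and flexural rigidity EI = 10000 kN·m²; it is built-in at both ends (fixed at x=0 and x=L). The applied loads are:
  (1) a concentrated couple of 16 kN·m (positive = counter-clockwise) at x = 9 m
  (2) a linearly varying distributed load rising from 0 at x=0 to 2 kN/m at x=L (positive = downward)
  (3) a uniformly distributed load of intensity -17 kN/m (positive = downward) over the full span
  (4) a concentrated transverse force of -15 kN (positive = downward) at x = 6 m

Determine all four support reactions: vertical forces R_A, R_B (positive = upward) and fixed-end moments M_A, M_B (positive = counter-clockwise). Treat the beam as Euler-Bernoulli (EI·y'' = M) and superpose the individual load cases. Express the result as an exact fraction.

Load 1 — applied couple M₀=16 kN·m at a=9 m (b=L-a=3):
  R_A = 6M₀ab/L³ = 6·16·9·3/12³ = 3/2 kN
  M_A = M₀b(2a-b)/L² = 16·3·(2·9-3)/12² = 5 kN·m
  R_B = -6M₀ab/L³ = -6·16·9·3/12³ = -3/2 kN
  M_B = M₀a(2b-a)/L² = 16·9·(2·3-9)/12² = -3 kN·m
Load 2 — triangular load w₀=2 kN/m (0→w₀ over full span):
  R_A = 3w₀L/20 = 3·2·12/20 = 18/5 kN
  M_A = w₀L²/30 = 2·12²/30 = 48/5 kN·m
  R_B = 7w₀L/20 = 7·2·12/20 = 42/5 kN
  M_B = -w₀L²/20 = -2·12²/20 = -72/5 kN·m
Load 3 — uniform load w=-17 kN/m over full span:
  R_A = wL/2 = (-17)·12/2 = -102 kN
  M_A = wL²/12 = (-17)·12²/12 = -204 kN·m
  R_B = wL/2 = (-17)·12/2 = -102 kN
  M_B = -wL²/12 = -(-17)·12²/12 = 204 kN·m
Load 4 — point force P=-15 kN at a=6 m (b=L-a=6):
  R_A = Pb²(3a+b)/L³ = (-15)·6²·(3·6+6)/12³ = -15/2 kN
  M_A = Pab²/L² = (-15)·6·6²/12² = -45/2 kN·m
  R_B = Pa²(a+3b)/L³ = (-15)·6²·(6+3·6)/12³ = -15/2 kN
  M_B = -Pa²b/L² = -(-15)·6²·6/12² = 45/2 kN·m
Superposition: R_A = -522/5 kN, M_A = -2119/10 kN·m, R_B = -513/5 kN, M_B = 2091/10 kN·m

R_A = -522/5 kN, M_A = -2119/10 kN·m, R_B = -513/5 kN, M_B = 2091/10 kN·m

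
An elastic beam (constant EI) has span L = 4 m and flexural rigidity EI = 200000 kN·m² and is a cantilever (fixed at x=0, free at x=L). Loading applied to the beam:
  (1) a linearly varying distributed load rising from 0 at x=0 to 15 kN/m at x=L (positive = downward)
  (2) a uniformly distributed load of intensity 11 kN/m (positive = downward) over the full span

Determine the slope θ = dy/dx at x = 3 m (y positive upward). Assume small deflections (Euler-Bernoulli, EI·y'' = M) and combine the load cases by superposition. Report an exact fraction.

θ(3) = -7461/6400000 rad

Load 1 — triangular load w₀=15 kN/m (0→w₀ over full span):
  θ_1 = (w₀Lx²/4-w₀L²x/3-w₀x⁴/(24L))/EI = (15·4·3²/4-15·4²·3/3-15·3⁴/(24·4))/200000 = -753/1280000 rad
Load 2 — uniform load w=11 kN/m over full span:
  θ_2 = -wx(x²-3Lx+3L²)/(6EI) = -11·3·(3²-3·4·3+3·4²)/(6·200000) = -231/400000 rad
Superposition: θ = Σ θ_i = -7461/6400000 rad ≈ -0.001166 rad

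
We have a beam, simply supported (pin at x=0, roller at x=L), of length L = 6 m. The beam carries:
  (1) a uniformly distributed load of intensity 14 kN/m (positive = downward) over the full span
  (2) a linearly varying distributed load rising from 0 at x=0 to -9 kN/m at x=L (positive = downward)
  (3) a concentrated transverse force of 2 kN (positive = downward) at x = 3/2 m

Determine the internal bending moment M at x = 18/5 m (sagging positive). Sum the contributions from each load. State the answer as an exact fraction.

Load 1 — uniform load w=14 kN/m over full span:
  M_1 = wx(L-x)/2 = 14·(18/5)·(6-(18/5))/2 = 1512/25 kN·m
Load 2 — triangular load w₀=-9 kN/m (0→w₀ over full span):
  M_2 = w₀Lx/6 - w₀x³/(6L) = (-9)·6·(18/5)/6 - (-9)·(18/5)³/(6·6) = -2592/125 kN·m
Load 3 — point force P=2 kN at a=3/2 m (b=L-a=9/2):
  M_3 = Pa(L-x)/L  [x>a] = 2·(3/2)·(6-(18/5))/6 = 6/5 kN·m
Superposition: M = Σ M_i = 5118/125 kN·m ≈ 40.944000 kN·m

M(18/5) = 5118/125 kN·m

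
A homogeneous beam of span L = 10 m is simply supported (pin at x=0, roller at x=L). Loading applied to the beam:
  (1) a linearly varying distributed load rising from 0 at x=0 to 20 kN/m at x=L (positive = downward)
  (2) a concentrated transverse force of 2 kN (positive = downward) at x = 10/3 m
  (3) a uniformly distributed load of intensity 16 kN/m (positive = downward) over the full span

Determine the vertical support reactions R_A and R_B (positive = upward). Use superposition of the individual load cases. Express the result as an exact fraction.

R_A = 344/3 kN, R_B = 442/3 kN

Load 1 — triangular load w₀=20 kN/m (0→w₀ over full span):
  R_A = w₀L/6 = 20·10/6 = 100/3 kN
  R_B = w₀L/3 = 20·10/3 = 200/3 kN
Load 2 — point force P=2 kN at a=10/3 m (b=L-a=20/3):
  R_A = Pb/L = 2·(20/3)/10 = 4/3 kN
  R_B = Pa/L = 2·(10/3)/10 = 2/3 kN
Load 3 — uniform load w=16 kN/m over full span:
  R_A = wL/2 = 16·10/2 = 80 kN
  R_B = wL/2 = 16·10/2 = 80 kN
Superposition: R_A = 344/3 kN, R_B = 442/3 kN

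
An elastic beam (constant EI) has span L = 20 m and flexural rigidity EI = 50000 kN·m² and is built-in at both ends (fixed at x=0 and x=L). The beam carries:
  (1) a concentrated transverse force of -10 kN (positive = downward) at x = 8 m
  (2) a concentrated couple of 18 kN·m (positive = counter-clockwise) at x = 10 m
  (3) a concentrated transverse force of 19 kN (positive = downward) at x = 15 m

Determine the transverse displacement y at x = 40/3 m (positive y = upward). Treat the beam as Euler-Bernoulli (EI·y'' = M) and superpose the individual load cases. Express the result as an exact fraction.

y(40/3) = -1007/405000 m

Load 1 — point force P=-10 kN at a=8 m (b=L-a=12):
  y_1 = -Pa²(L-x)²(3bL-(3b+a)(L-x))/(6L³EI)  [x>a] = -(-10)·8²·(20-(40/3))²·(3·12·20-(3·12+8)·(20-(40/3)))/(6·20³·50000) = 256/50625 m
Load 2 — applied couple M₀=18 kN·m at a=10 m (b=L-a=10):
  y_2 = (R_Ax³/6 - M_Ax²/2 - M₀(x-a)²/2)/EI  [x>a] with R_A=27/20, M_A=9/2 = ((27/20)·(40/3)³/6 - (9/2)·(40/3)²/2 - 18·((40/3)-10)²/2)/50000 = 1/1500 m
Load 3 — point force P=19 kN at a=15 m (b=L-a=5):
  y_3 = -Pb²x²(3aL-(3a+b)x)/(6L³EI)  [x≤a] = -19·5²·(40/3)²·(3·15·20-(3·15+5)·(40/3))/(6·20³·50000) = -133/16200 m
Superposition: y = Σ y_i = -1007/405000 m ≈ -0.002486 m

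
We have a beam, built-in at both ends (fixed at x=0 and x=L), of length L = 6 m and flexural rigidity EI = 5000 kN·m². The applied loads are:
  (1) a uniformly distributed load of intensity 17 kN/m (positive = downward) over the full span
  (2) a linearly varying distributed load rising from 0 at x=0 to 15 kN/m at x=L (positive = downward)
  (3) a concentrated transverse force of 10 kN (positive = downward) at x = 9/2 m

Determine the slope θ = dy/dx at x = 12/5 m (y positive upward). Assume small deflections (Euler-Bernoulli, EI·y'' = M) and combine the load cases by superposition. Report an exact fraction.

θ(12/5) = -12357/2500000 rad

Load 1 — uniform load w=17 kN/m over full span:
  θ_1 = -wx(L-x)(L-2x)/(12EI) = -17·(12/5)·(6-(12/5))·(6-2·(12/5))/(12·5000) = -459/156250 rad
Load 2 — triangular load w₀=15 kN/m (0→w₀ over full span):
  θ_2 = -w₀(2x(L-x)(L-2x)(x+2L)+x²(L-x)²)/(120LEI) = -15·(2·(12/5)·(6-(12/5))·(6-2·(12/5))·((12/5)+2·6)+(12/5)²·(6-(12/5))²)/(120·6·5000) = -243/156250 rad
Load 3 — point force P=10 kN at a=9/2 m (b=L-a=3/2):
  θ_3 = -Pb²x(2aL-(3a+b)x)/(2L³EI)  [x≤a] = -10·(3/2)²·(12/5)·(2·(9/2)·6-(3·(9/2)+(3/2))·(12/5))/(2·6³·5000) = -9/20000 rad
Superposition: θ = Σ θ_i = -12357/2500000 rad ≈ -0.004943 rad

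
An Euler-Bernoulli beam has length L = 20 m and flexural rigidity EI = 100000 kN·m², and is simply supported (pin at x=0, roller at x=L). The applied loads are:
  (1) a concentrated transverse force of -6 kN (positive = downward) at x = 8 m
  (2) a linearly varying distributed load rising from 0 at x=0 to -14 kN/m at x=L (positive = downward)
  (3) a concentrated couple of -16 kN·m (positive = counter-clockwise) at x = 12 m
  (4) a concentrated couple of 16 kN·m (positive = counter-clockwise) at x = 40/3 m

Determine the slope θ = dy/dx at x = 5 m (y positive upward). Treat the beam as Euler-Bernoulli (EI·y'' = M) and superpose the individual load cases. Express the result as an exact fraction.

Load 1 — point force P=-6 kN at a=8 m (b=L-a=12):
  θ_1 = -Pb(L²-b²-3x²)/(6LEI)  [x≤a] = -(-6)·12·(20²-12²-3·5²)/(6·20·100000) = 543/500000 rad
Load 2 — triangular load w₀=-14 kN/m (0→w₀ over full span):
  θ_2 = -w₀(7L⁴-30L²x²+15x⁴)/(360LEI) = -(-14)·(7·20⁴-30·20²·5²+15·5⁴)/(360·20·100000) = 9289/576000 rad
Load 3 — applied couple M₀=-16 kN·m at a=12 m (b=L-a=8):
  θ_3 = (M₀x²/(2L)+C₁)/EI  [x≤a] with C₁=M₀(3b²-L²)/(6L)=416/15 = ((-16)·5²/(2·20)+(416/15))/100000 = 133/750000 rad
Load 4 — applied couple M₀=16 kN·m at a=40/3 m (b=L-a=20/3):
  θ_4 = (M₀x²/(2L)+C₁)/EI  [x≤a] with C₁=M₀(3b²-L²)/(6L)=-320/9 = (16·5²/(2·20)+(-320/9))/100000 = -23/90000 rad
Superposition: θ = Σ θ_i = 246737/14400000 rad ≈ 0.017135 rad

θ(5) = 246737/14400000 rad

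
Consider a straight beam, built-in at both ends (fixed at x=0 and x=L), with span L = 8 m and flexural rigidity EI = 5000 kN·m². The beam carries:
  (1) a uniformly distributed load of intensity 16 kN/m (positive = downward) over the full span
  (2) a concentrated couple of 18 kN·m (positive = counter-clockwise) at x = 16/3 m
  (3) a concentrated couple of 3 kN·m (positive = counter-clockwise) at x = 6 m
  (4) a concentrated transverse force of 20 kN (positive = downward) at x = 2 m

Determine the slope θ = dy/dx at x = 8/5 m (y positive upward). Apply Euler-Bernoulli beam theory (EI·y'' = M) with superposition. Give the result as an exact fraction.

Load 1 — uniform load w=16 kN/m over full span:
  θ_1 = -wx(L-x)(L-2x)/(12EI) = -16·(8/5)·(8-(8/5))·(8-2·(8/5))/(12·5000) = -1024/78125 rad
Load 2 — applied couple M₀=18 kN·m at a=16/3 m (b=L-a=8/3):
  θ_2 = (R_Ax²/2 - M_Ax)/EI  [x≤a] with R_A=3, M_A=6 = (3·(8/5)²/2 - 6·(8/5))/5000 = -18/15625 rad
Load 3 — applied couple M₀=3 kN·m at a=6 m (b=L-a=2):
  θ_3 = (R_Ax²/2 - M_Ax)/EI  [x≤a] with R_A=27/64, M_A=15/16 = ((27/64)·(8/5)²/2 - (15/16)·(8/5))/5000 = -3/15625 rad
Load 4 — point force P=20 kN at a=2 m (b=L-a=6):
  θ_4 = -Pb²x(2aL-(3a+b)x)/(2L³EI)  [x≤a] = -20·6²·(8/5)·(2·2·8-(3·2+6)·(8/5))/(2·8³·5000) = -9/3125 rad
Superposition: θ = Σ θ_i = -1354/78125 rad ≈ -0.017331 rad

θ(8/5) = -1354/78125 rad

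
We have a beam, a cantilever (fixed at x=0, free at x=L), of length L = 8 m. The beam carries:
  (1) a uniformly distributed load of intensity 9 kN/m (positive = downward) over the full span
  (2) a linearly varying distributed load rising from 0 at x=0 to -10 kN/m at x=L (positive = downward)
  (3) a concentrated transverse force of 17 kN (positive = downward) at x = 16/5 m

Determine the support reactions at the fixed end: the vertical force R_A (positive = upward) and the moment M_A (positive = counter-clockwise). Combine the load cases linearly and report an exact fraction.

R_A = 49 kN, M_A = 1936/15 kN·m

Load 1 — uniform load w=9 kN/m over full span:
  R_A = wL = 9·8 = 72 kN
  M_A = wL²/2 = 9·8²/2 = 288 kN·m
Load 2 — triangular load w₀=-10 kN/m (0→w₀ over full span):
  R_A = w₀L/2 = (-10)·8/2 = -40 kN
  M_A = w₀L²/3 = (-10)·8²/3 = -640/3 kN·m
Load 3 — point force P=17 kN at a=16/5 m (b=L-a=24/5):
  R_A = P = 17 kN
  M_A = Pa = 17·(16/5) = 272/5 kN·m
Superposition: R_A = 49 kN, M_A = 1936/15 kN·m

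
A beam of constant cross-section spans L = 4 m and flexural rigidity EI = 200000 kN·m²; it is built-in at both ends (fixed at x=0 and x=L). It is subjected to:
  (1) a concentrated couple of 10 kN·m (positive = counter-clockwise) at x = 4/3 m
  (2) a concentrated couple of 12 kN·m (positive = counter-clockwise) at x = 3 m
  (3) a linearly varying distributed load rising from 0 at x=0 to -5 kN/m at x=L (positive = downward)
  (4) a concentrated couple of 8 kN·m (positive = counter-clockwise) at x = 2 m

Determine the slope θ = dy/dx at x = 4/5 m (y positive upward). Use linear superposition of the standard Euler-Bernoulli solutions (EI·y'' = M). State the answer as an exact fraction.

θ(4/5) = -7/4687500 rad

Load 1 — applied couple M₀=10 kN·m at a=4/3 m (b=L-a=8/3):
  θ_1 = (R_Ax²/2 - M_Ax)/EI  [x≤a] with R_A=10/3, M_A=0 = ((10/3)·(4/5)²/2 - 0·(4/5))/200000 = 1/187500 rad
Load 2 — applied couple M₀=12 kN·m at a=3 m (b=L-a=1):
  θ_2 = (R_Ax²/2 - M_Ax)/EI  [x≤a] with R_A=27/8, M_A=15/4 = ((27/8)·(4/5)²/2 - (15/4)·(4/5))/200000 = -3/312500 rad
Load 3 — triangular load w₀=-5 kN/m (0→w₀ over full span):
  θ_3 = -w₀(2x(L-x)(L-2x)(x+2L)+x²(L-x)²)/(120LEI) = -(-5)·(2·(4/5)·(4-(4/5))·(4-2·(4/5))·((4/5)+2·4)+(4/5)²·(4-(4/5))²)/(120·4·200000) = 7/1171875 rad
Load 4 — applied couple M₀=8 kN·m at a=2 m (b=L-a=2):
  θ_4 = (R_Ax²/2 - M_Ax)/EI  [x≤a] with R_A=3, M_A=2 = (3·(4/5)²/2 - 2·(4/5))/200000 = -1/312500 rad
Superposition: θ = Σ θ_i = -7/4687500 rad ≈ -0.000001 rad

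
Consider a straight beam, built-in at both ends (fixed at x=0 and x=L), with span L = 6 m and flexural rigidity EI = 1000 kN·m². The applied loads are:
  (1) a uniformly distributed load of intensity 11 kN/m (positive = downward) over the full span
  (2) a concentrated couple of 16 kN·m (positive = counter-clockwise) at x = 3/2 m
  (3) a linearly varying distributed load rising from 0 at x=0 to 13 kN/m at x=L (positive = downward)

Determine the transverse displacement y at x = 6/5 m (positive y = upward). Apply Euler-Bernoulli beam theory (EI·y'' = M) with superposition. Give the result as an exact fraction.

Load 1 — uniform load w=11 kN/m over full span:
  y_1 = -wx²(L-x)²/(24EI) = -11·(6/5)²·(6-(6/5))²/(24·1000) = -1188/78125 m
Load 2 — applied couple M₀=16 kN·m at a=3/2 m (b=L-a=9/2):
  y_2 = (R_Ax³/6 - M_Ax²/2)/EI  [x≤a] with R_A=3, M_A=-3 = (3·(6/5)³/6 - (-3)·(6/5)²/2)/1000 = 189/62500 m
Load 3 — triangular load w₀=13 kN/m (0→w₀ over full span):
  y_3 = -w₀x²(L-x)²(x+2L)/(120LEI) = -13·(6/5)²·(6-(6/5))²·((6/5)+2·6)/(120·6·1000) = -15444/1953125 m
Superposition: y = Σ y_i = -156951/7812500 m ≈ -0.020090 m

y(6/5) = -156951/7812500 m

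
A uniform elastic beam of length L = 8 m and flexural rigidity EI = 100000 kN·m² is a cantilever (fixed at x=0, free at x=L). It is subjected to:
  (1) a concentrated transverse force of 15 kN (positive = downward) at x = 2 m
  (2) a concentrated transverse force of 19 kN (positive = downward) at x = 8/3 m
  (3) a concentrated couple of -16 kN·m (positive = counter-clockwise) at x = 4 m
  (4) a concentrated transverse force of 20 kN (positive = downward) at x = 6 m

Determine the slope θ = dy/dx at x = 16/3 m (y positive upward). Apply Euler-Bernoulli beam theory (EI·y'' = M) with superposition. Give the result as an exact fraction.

θ(16/3) = -2327/450000 rad

Load 1 — point force P=15 kN at a=2 m (b=L-a=6):
  θ_1 = -Pa²/(2EI)  [x>a] = -15·2²/(2·100000) = -3/10000 rad
Load 2 — point force P=19 kN at a=8/3 m (b=L-a=16/3):
  θ_2 = -Pa²/(2EI)  [x>a] = -19·(8/3)²/(2·100000) = -19/28125 rad
Load 3 — applied couple M₀=-16 kN·m at a=4 m (b=L-a=4):
  θ_3 = M₀a/EI  [x>a] = (-16)·4/100000 = -2/3125 rad
Load 4 — point force P=20 kN at a=6 m (b=L-a=2):
  θ_4 = -Px(2a-x)/(2EI)  [x≤a] = -20·(16/3)·(2·6-(16/3))/(2·100000) = -4/1125 rad
Superposition: θ = Σ θ_i = -2327/450000 rad ≈ -0.005171 rad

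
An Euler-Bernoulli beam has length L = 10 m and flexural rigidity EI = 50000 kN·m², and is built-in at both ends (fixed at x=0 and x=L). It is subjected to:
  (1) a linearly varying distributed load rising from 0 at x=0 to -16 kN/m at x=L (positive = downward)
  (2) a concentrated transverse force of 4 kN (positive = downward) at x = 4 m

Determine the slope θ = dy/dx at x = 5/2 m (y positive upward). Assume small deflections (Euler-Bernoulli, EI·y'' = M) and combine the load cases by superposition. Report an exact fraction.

Load 1 — triangular load w₀=-16 kN/m (0→w₀ over full span):
  θ_1 = -w₀(2x(L-x)(L-2x)(x+2L)+x²(L-x)²)/(120LEI) = -(-16)·(2·(5/2)·(10-(5/2))·(10-2·(5/2))·((5/2)+2·10)+(5/2)²·(10-(5/2))²)/(120·10·50000) = 39/32000 rad
Load 2 — point force P=4 kN at a=4 m (b=L-a=6):
  θ_2 = -Pb²x(2aL-(3a+b)x)/(2L³EI)  [x≤a] = -4·6²·(5/2)·(2·4·10-(3·4+6)·(5/2))/(2·10³·50000) = -63/500000 rad
Superposition: θ = Σ θ_i = 4371/4000000 rad ≈ 0.001093 rad

θ(5/2) = 4371/4000000 rad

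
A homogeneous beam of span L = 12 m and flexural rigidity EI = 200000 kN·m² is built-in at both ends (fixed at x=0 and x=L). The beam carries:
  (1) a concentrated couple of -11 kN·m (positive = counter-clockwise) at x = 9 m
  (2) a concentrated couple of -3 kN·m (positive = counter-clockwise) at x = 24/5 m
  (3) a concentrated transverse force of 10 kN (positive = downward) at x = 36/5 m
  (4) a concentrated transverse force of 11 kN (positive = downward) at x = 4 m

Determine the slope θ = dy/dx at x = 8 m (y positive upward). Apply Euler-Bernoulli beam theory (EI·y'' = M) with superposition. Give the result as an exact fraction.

Load 1 — applied couple M₀=-11 kN·m at a=9 m (b=L-a=3):
  θ_1 = (R_Ax²/2 - M_Ax)/EI  [x≤a] with R_A=-33/32, M_A=-55/16 = ((-33/32)·8²/2 - (-55/16)·8)/200000 = -11/400000 rad
Load 2 — applied couple M₀=-3 kN·m at a=24/5 m (b=L-a=36/5):
  θ_2 = (R_Ax²/2 - M_Ax - M₀(x-a))/EI  [x>a] with R_A=-9/25, M_A=-9/25 = ((-9/25)·8²/2 - (-9/25)·8 - (-3)·(8-(24/5)))/200000 = 3/625000 rad
Load 3 — point force P=10 kN at a=36/5 m (b=L-a=24/5):
  θ_3 = Pa²(L-x)(2bL-(3b+a)(L-x))/(2L³EI)  [x>a] = 10·(36/5)²·(12-8)·(2·(24/5)·12-(3·(24/5)+(36/5))·(12-8))/(2·12³·200000) = 27/312500 rad
Load 4 — point force P=11 kN at a=4 m (b=L-a=8):
  θ_4 = Pa²(L-x)(2bL-(3b+a)(L-x))/(2L³EI)  [x>a] = 11·4²·(12-8)·(2·8·12-(3·8+4)·(12-8))/(2·12³·200000) = 11/135000 rad
Superposition: θ = Σ θ_i = 39199/270000000 rad ≈ 0.000145 rad

θ(8) = 39199/270000000 rad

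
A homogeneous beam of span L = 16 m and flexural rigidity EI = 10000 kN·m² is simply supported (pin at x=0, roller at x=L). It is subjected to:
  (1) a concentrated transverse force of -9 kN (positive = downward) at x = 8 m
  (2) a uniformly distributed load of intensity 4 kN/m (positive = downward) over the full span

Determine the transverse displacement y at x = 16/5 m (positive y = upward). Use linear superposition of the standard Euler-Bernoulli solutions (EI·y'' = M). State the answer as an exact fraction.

Load 1 — point force P=-9 kN at a=8 m (b=L-a=8):
  y_1 = -Pbx(L²-b²-x²)/(6LEI)  [x≤a] = -(-9)·8·(16/5)·(16²-8²-(16/5)²)/(6·16·10000) = 3408/78125 m
Load 2 — uniform load w=4 kN/m over full span:
  y_2 = -wx(L³-2Lx²+x³)/(24EI) = -4·(16/5)·(16³-2·16·(16/5)²+(16/5)³)/(24·10000) = -237568/1171875 m
Superposition: y = Σ y_i = -186448/1171875 m ≈ -0.159102 m

y(16/5) = -186448/1171875 m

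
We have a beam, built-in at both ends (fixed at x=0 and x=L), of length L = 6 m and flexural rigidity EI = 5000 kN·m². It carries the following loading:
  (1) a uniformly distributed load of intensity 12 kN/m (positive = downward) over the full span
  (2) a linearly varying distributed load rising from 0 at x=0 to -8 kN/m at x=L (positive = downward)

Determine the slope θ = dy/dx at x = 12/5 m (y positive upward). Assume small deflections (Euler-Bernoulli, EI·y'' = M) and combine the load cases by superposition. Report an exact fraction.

θ(12/5) = -486/390625 rad

Load 1 — uniform load w=12 kN/m over full span:
  θ_1 = -wx(L-x)(L-2x)/(12EI) = -12·(12/5)·(6-(12/5))·(6-2·(12/5))/(12·5000) = -162/78125 rad
Load 2 — triangular load w₀=-8 kN/m (0→w₀ over full span):
  θ_2 = -w₀(2x(L-x)(L-2x)(x+2L)+x²(L-x)²)/(120LEI) = -(-8)·(2·(12/5)·(6-(12/5))·(6-2·(12/5))·((12/5)+2·6)+(12/5)²·(6-(12/5))²)/(120·6·5000) = 324/390625 rad
Superposition: θ = Σ θ_i = -486/390625 rad ≈ -0.001244 rad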